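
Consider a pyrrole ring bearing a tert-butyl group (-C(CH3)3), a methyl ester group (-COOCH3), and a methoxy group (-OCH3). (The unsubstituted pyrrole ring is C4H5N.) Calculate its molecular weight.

Atom tally by fragment:
  pyrrole ring core → C:4 H:5 N:1
  (− 3 ring H displaced by substituents)
  + C(CH3)3 → C:4 H:9
  + COOCH3 → C:2 H:3 O:2
  + OCH3 → C:1 H:3 O:1
Element totals:
  C: 11
  H: 17
  N: 1
  O: 3
Molecular formula: C11H17NO3.
  M = 11(12.011) + 17(1.008) + 14.007 + 3(15.999)
    = 132.121 + 17.136 + 14.007 + 47.997 = 211.261

211.26 g/mol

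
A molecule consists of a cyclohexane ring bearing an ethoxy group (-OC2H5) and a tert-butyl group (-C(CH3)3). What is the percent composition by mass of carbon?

Atom tally by fragment:
  cyclohexane ring core → C:6 H:12
  (− 2 ring H displaced by substituents)
  + OC2H5 → C:2 H:5 O:1
  + C(CH3)3 → C:4 H:9
Element totals:
  C: 12
  H: 24
  O: 1
Molecular formula: C12H24O.
Molar mass = 184.323 g/mol.
Mass from C: 12 × 12.011 = 144.132 g/mol.
%C = 144.132 / 184.323 × 100 = 78.20%.

78.20%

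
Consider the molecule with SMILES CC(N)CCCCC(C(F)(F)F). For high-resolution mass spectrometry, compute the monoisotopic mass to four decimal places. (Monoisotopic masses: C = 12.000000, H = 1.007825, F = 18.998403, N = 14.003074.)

183.1235

Atom tally by fragment:
  CH3 → C:1 H:3
  CH(NH2) → C:1 H:3 N:1
  CH2 → C:1 H:2
  CH2 → C:1 H:2
  CH2 → C:1 H:2
  CH2 → C:1 H:2
  CH2CF3 → C:2 H:2 F:3
Element totals:
  C: 8
  H: 16
  F: 3
  N: 1
Molecular formula: C8H16F3N.
  M = 8(12.0) + 16(1.007825) + 3(18.998403) + 14.003074
    = 96.000000 + 16.125200 + 56.995209 + 14.003074 = 183.123483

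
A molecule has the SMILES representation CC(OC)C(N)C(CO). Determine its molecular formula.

C6H15NO2

Atom tally by fragment:
  CH3 → C:1 H:3
  CH(OCH3) → C:2 H:4 O:1
  CH(NH2) → C:1 H:3 N:1
  CH2CH2OH → C:2 H:5 O:1
Element totals:
  C: 6
  H: 15
  N: 1
  O: 2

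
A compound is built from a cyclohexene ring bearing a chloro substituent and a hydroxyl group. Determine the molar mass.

132.59 g/mol

Atom tally by fragment:
  cyclohexene ring core → C:6 H:10
  (− 2 ring H displaced by substituents)
  + Cl → Cl:1
  + OH → O:1 H:1
Element totals:
  C: 6
  H: 9
  Cl: 1
  O: 1
Molecular formula: C6H9ClO.
  M = 6(12.011) + 9(1.008) + 35.45 + 15.999
    = 72.066 + 9.072 + 35.450 + 15.999 = 132.587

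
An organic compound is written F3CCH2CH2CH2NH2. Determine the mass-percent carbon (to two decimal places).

Element totals:
  C: 4
  H: 8
  F: 3
  N: 1
Molecular formula: C4H8F3N.
Molar mass = 127.109 g/mol.
Mass from C: 4 × 12.011 = 48.044 g/mol.
%C = 48.044 / 127.109 × 100 = 37.80%.

37.80%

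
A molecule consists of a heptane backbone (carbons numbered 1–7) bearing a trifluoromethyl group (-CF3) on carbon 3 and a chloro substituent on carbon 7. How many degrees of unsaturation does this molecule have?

Atom tally by fragment:
  CH3 → C:1 H:3
  CH2 → C:1 H:2
  CH(CF3) → C:2 H:1 F:3
  CH2 → C:1 H:2
  CH2 → C:1 H:2
  CH2 → C:1 H:2
  CH2Cl → C:1 H:2 Cl:1
Element totals:
  C: 8
  H: 14
  Cl: 1
  F: 3
Molecular formula: C8H14ClF3.
DoU = (2C + 2 + N − H − X) / 2 = (2·8 + 2 + 0 − 14 − 4) / 2 = 0.

0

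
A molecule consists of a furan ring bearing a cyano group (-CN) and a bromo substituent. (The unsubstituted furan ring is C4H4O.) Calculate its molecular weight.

171.98 g/mol

Atom tally by fragment:
  furan ring core → C:4 H:4 O:1
  (− 2 ring H displaced by substituents)
  + CN → C:1 N:1
  + Br → Br:1
Element totals:
  C: 5
  H: 2
  Br: 1
  N: 1
  O: 1
Molecular formula: C5H2BrNO.
  M = 5(12.011) + 2(1.008) + 79.904 + 14.007 + 15.999
    = 60.055 + 2.016 + 79.904 + 14.007 + 15.999 = 171.981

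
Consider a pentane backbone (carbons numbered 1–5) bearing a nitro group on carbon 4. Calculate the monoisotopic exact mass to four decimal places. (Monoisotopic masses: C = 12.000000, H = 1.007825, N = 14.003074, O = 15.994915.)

117.0790

Atom tally by fragment:
  CH3 → C:1 H:3
  CH2 → C:1 H:2
  CH2 → C:1 H:2
  CH(NO2) → C:1 H:1 N:1 O:2
  CH3 → C:1 H:3
Element totals:
  C: 5
  H: 11
  N: 1
  O: 2
Molecular formula: C5H11NO2.
  M = 5(12.0) + 11(1.007825) + 14.003074 + 2(15.994915)
    = 60.000000 + 11.086075 + 14.003074 + 31.989830 = 117.078979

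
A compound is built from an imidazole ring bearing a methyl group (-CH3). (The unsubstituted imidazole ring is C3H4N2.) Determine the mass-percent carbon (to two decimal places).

Atom tally by fragment:
  imidazole ring core → C:3 H:4 N:2
  (− 1 ring H displaced by substituents)
  + CH3 → C:1 H:3
Element totals:
  C: 4
  H: 6
  N: 2
Molecular formula: C4H6N2.
Molar mass = 82.106 g/mol.
Mass from C: 4 × 12.011 = 48.044 g/mol.
%C = 48.044 / 82.106 × 100 = 58.51%.

58.51%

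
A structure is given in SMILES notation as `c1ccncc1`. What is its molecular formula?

C5H5N

Atom tally by fragment:
  pyridine ring core → C:5 H:5 N:1
Element totals:
  C: 5
  H: 5
  N: 1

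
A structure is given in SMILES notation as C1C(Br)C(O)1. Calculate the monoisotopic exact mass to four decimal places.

Atom tally by fragment:
  cyclopropane ring core → C:3 H:6
  (− 2 ring H displaced by substituents)
  + Br → Br:1
  + OH → O:1 H:1
Element totals:
  C: 3
  H: 5
  Br: 1
  O: 1
Molecular formula: C3H5BrO.
  M = 3(12.0) + 5(1.007825) + 78.918338 + 15.994915
    = 36.000000 + 5.039125 + 78.918338 + 15.994915 = 135.952378

135.9524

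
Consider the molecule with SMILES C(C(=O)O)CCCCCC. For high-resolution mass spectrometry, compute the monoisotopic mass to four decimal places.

Atom tally by fragment:
  HOOCCH2 → C:2 H:3 O:2
  CH2 → C:1 H:2
  CH2 → C:1 H:2
  CH2 → C:1 H:2
  CH2 → C:1 H:2
  CH2 → C:1 H:2
  CH3 → C:1 H:3
Element totals:
  C: 8
  H: 16
  O: 2
Molecular formula: C8H16O2.
  M = 8(12.0) + 16(1.007825) + 2(15.994915)
    = 96.000000 + 16.125200 + 31.989830 = 144.115030

144.1150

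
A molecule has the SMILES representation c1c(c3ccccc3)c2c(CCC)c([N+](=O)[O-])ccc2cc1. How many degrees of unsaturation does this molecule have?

12

Atom tally by fragment:
  naphthalene ring system core → C:10 H:8
  (− 3 ring H displaced by substituents)
  + C6H5 → C:6 H:5
  + CH2CH2CH3 → C:3 H:7
  + NO2 → N:1 O:2
Element totals:
  C: 19
  H: 17
  N: 1
  O: 2
Molecular formula: C19H17NO2.
DoU = (2C + 2 + N − H − X) / 2 = (2·19 + 2 + 1 − 17 − 0) / 2 = 12.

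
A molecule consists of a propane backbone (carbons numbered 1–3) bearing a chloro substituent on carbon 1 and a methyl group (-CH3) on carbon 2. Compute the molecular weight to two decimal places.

Atom tally by fragment:
  ClCH2 → C:1 H:2 Cl:1
  CH(CH3) → C:2 H:4
  CH3 → C:1 H:3
Element totals:
  C: 4
  H: 9
  Cl: 1
Molecular formula: C4H9Cl.
  M = 4(12.011) + 9(1.008) + 35.45
    = 48.044 + 9.072 + 35.450 = 92.566

92.57 g/mol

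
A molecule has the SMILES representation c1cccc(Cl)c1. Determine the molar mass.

Atom tally by fragment:
  benzene ring core → C:6 H:6
  (− 1 ring H displaced by substituents)
  + Cl → Cl:1
Element totals:
  C: 6
  H: 5
  Cl: 1
Molecular formula: C6H5Cl.
  M = 6(12.011) + 5(1.008) + 35.45
    = 72.066 + 5.040 + 35.450 = 112.556

112.56 g/mol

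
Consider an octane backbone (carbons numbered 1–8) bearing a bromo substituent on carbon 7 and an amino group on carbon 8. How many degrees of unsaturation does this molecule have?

Atom tally by fragment:
  CH3 → C:1 H:3
  CH2 → C:1 H:2
  CH2 → C:1 H:2
  CH2 → C:1 H:2
  CH2 → C:1 H:2
  CH2 → C:1 H:2
  CH(Br) → C:1 H:1 Br:1
  CH2NH2 → C:1 H:4 N:1
Element totals:
  C: 8
  H: 18
  Br: 1
  N: 1
Molecular formula: C8H18BrN.
DoU = (2C + 2 + N − H − X) / 2 = (2·8 + 2 + 1 − 18 − 1) / 2 = 0.

0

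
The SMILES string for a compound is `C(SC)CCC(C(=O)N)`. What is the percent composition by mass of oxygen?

10.87%

Atom tally by fragment:
  CH3SCH2 → C:2 H:5 S:1
  CH2 → C:1 H:2
  CH2 → C:1 H:2
  CH2CONH2 → C:2 H:4 O:1 N:1
Element totals:
  C: 6
  H: 13
  N: 1
  O: 1
  S: 1
Molecular formula: C6H13NOS.
Molar mass = 147.236 g/mol.
Mass from O: 1 × 15.999 = 15.999 g/mol.
%O = 15.999 / 147.236 × 100 = 10.87%.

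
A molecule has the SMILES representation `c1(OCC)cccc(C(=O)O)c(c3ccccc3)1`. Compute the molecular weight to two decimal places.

242.27 g/mol

Atom tally by fragment:
  benzene ring core → C:6 H:6
  (− 3 ring H displaced by substituents)
  + OC2H5 → C:2 H:5 O:1
  + COOH → C:1 H:1 O:2
  + C6H5 → C:6 H:5
Element totals:
  C: 15
  H: 14
  O: 3
Molecular formula: C15H14O3.
  M = 15(12.011) + 14(1.008) + 3(15.999)
    = 180.165 + 14.112 + 47.997 = 242.274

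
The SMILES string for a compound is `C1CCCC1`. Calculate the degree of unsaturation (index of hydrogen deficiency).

1

Atom tally by fragment:
  cyclopentane ring core → C:5 H:10
Element totals:
  C: 5
  H: 10
Molecular formula: C5H10.
DoU = (2C + 2 + N − H − X) / 2 = (2·5 + 2 + 0 − 10 − 0) / 2 = 1.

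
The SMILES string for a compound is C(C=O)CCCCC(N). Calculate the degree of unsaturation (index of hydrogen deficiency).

1

Atom tally by fragment:
  OHCCH2 → C:2 H:3 O:1
  CH2 → C:1 H:2
  CH2 → C:1 H:2
  CH2 → C:1 H:2
  CH2 → C:1 H:2
  CH2NH2 → C:1 H:4 N:1
Element totals:
  C: 7
  H: 15
  N: 1
  O: 1
Molecular formula: C7H15NO.
DoU = (2C + 2 + N − H − X) / 2 = (2·7 + 2 + 1 − 15 − 0) / 2 = 1.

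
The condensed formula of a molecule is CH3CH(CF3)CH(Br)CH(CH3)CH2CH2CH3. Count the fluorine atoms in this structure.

Atom tally by fragment:
  CH3 → C:1 H:3
  CH(CF3) → C:2 H:1 F:3
  CH(Br) → C:1 H:1 Br:1
  CH(CH3) → C:2 H:4
  CH2 → C:1 H:2
  CH2 → C:1 H:2
  CH3 → C:1 H:3
Element totals:
  C: 9
  H: 16
  Br: 1
  F: 3

3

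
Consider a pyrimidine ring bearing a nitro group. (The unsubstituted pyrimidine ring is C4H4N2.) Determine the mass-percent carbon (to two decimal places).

38.41%

Atom tally by fragment:
  pyrimidine ring core → C:4 H:4 N:2
  (− 1 ring H displaced by substituents)
  + NO2 → N:1 O:2
Element totals:
  C: 4
  H: 3
  N: 3
  O: 2
Molecular formula: C4H3N3O2.
Molar mass = 125.087 g/mol.
Mass from C: 4 × 12.011 = 48.044 g/mol.
%C = 48.044 / 125.087 × 100 = 38.41%.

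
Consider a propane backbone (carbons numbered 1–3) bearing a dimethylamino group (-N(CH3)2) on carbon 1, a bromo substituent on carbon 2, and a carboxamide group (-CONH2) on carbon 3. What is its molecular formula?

C6H13BrN2O

Atom tally by fragment:
  (CH3)2NCH2 → C:3 H:8 N:1
  CH(Br) → C:1 H:1 Br:1
  CH2CONH2 → C:2 H:4 O:1 N:1
Element totals:
  C: 6
  H: 13
  Br: 1
  N: 2
  O: 1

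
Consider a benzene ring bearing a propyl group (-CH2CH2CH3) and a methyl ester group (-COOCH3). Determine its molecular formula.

Atom tally by fragment:
  benzene ring core → C:6 H:6
  (− 2 ring H displaced by substituents)
  + CH2CH2CH3 → C:3 H:7
  + COOCH3 → C:2 H:3 O:2
Element totals:
  C: 11
  H: 14
  O: 2

C11H14O2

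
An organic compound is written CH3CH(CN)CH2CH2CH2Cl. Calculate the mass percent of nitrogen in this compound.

Element totals:
  C: 6
  H: 10
  Cl: 1
  N: 1
Molecular formula: C6H10ClN.
Molar mass = 131.603 g/mol.
Mass from N: 1 × 14.007 = 14.007 g/mol.
%N = 14.007 / 131.603 × 100 = 10.64%.

10.64%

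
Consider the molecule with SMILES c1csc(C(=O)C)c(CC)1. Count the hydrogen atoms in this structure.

Atom tally by fragment:
  thiophene ring core → C:4 H:4 S:1
  (− 2 ring H displaced by substituents)
  + COCH3 → C:2 H:3 O:1
  + C2H5 → C:2 H:5
Element totals:
  C: 8
  H: 10
  O: 1
  S: 1

10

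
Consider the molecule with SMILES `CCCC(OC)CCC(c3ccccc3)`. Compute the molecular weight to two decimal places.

Atom tally by fragment:
  CH3 → C:1 H:3
  CH2 → C:1 H:2
  CH2 → C:1 H:2
  CH(OCH3) → C:2 H:4 O:1
  CH2 → C:1 H:2
  CH2 → C:1 H:2
  CH2C6H5 → C:7 H:7
Element totals:
  C: 14
  H: 22
  O: 1
Molecular formula: C14H22O.
  M = 14(12.011) + 22(1.008) + 15.999
    = 168.154 + 22.176 + 15.999 = 206.329

206.33 g/mol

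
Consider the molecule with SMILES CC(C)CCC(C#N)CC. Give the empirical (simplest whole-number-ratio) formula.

C9H17N

Atom tally by fragment:
  CH3 → C:1 H:3
  CH(CH3) → C:2 H:4
  CH2 → C:1 H:2
  CH2 → C:1 H:2
  CH(CN) → C:2 H:1 N:1
  CH2 → C:1 H:2
  CH3 → C:1 H:3
Element totals:
  C: 9
  H: 17
  N: 1
Molecular formula: C9H17N.
gcd of subscripts (9, 17, 1) = 1, so the empirical formula equals the molecular formula.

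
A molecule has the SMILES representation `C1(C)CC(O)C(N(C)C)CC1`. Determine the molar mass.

157.26 g/mol

Atom tally by fragment:
  cyclohexane ring core → C:6 H:12
  (− 3 ring H displaced by substituents)
  + CH3 → C:1 H:3
  + OH → O:1 H:1
  + N(CH3)2 → N:1 C:2 H:6
Element totals:
  C: 9
  H: 19
  N: 1
  O: 1
Molecular formula: C9H19NO.
  M = 9(12.011) + 19(1.008) + 14.007 + 15.999
    = 108.099 + 19.152 + 14.007 + 15.999 = 157.257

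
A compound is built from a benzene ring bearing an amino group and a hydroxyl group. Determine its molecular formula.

Atom tally by fragment:
  benzene ring core → C:6 H:6
  (− 2 ring H displaced by substituents)
  + NH2 → N:1 H:2
  + OH → O:1 H:1
Element totals:
  C: 6
  H: 7
  N: 1
  O: 1

C6H7NO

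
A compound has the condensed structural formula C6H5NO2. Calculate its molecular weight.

Atom tally by fragment:
  benzene ring core → C:6 H:6
  (− 1 ring H displaced by substituents)
  + NO2 → N:1 O:2
Element totals:
  C: 6
  H: 5
  N: 1
  O: 2
Molecular formula: C6H5NO2.
  M = 6(12.011) + 5(1.008) + 14.007 + 2(15.999)
    = 72.066 + 5.040 + 14.007 + 31.998 = 123.111

123.11 g/mol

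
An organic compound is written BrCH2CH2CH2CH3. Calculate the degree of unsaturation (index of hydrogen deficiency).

0

Atom tally by fragment:
  BrCH2 → C:1 H:2 Br:1
  CH2 → C:1 H:2
  CH2 → C:1 H:2
  CH3 → C:1 H:3
Element totals:
  C: 4
  H: 9
  Br: 1
Molecular formula: C4H9Br.
DoU = (2C + 2 + N − H − X) / 2 = (2·4 + 2 + 0 − 9 − 1) / 2 = 0.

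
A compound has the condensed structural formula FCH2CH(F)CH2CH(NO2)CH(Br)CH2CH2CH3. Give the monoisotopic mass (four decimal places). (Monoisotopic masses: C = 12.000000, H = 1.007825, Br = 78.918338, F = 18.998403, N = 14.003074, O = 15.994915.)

Atom tally by fragment:
  FCH2 → C:1 H:2 F:1
  CH(F) → C:1 H:1 F:1
  CH2 → C:1 H:2
  CH(NO2) → C:1 H:1 N:1 O:2
  CH(Br) → C:1 H:1 Br:1
  CH2 → C:1 H:2
  CH2 → C:1 H:2
  CH3 → C:1 H:3
Element totals:
  C: 8
  H: 14
  Br: 1
  F: 2
  N: 1
  O: 2
Molecular formula: C8H14BrF2NO2.
  M = 8(12.0) + 14(1.007825) + 78.918338 + 2(18.998403) + 14.003074 + 2(15.994915)
    = 96.000000 + 14.109550 + 78.918338 + 37.996806 + 14.003074 + 31.989830 = 273.017598

273.0176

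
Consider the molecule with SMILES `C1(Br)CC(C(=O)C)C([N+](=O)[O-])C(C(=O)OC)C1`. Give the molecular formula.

C10H14BrNO5

Atom tally by fragment:
  cyclohexane ring core → C:6 H:12
  (− 4 ring H displaced by substituents)
  + Br → Br:1
  + COCH3 → C:2 H:3 O:1
  + NO2 → N:1 O:2
  + COOCH3 → C:2 H:3 O:2
Element totals:
  C: 10
  H: 14
  Br: 1
  N: 1
  O: 5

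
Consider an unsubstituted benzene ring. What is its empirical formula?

Atom tally by fragment:
  benzene ring core → C:6 H:6
Element totals:
  C: 6
  H: 6
Molecular formula: C6H6.
gcd of subscripts = 6; dividing each by 6:
  C: 6/6 = 1
  H: 6/6 = 1

CH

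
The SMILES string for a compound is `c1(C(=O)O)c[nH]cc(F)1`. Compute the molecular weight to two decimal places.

Atom tally by fragment:
  pyrrole ring core → C:4 H:5 N:1
  (− 2 ring H displaced by substituents)
  + COOH → C:1 H:1 O:2
  + F → F:1
Element totals:
  C: 5
  H: 4
  F: 1
  N: 1
  O: 2
Molecular formula: C5H4FNO2.
  M = 5(12.011) + 4(1.008) + 18.998 + 14.007 + 2(15.999)
    = 60.055 + 4.032 + 18.998 + 14.007 + 31.998 = 129.090

129.09 g/mol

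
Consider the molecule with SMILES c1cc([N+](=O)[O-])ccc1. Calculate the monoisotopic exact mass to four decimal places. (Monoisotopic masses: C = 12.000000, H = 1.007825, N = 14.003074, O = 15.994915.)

123.0320

Atom tally by fragment:
  benzene ring core → C:6 H:6
  (− 1 ring H displaced by substituents)
  + NO2 → N:1 O:2
Element totals:
  C: 6
  H: 5
  N: 1
  O: 2
Molecular formula: C6H5NO2.
  M = 6(12.0) + 5(1.007825) + 14.003074 + 2(15.994915)
    = 72.000000 + 5.039125 + 14.003074 + 31.989830 = 123.032029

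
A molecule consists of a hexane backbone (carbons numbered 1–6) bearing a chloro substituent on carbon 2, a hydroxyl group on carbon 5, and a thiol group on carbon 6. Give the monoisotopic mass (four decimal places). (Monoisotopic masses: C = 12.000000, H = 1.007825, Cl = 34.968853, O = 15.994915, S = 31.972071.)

Atom tally by fragment:
  CH3 → C:1 H:3
  CH(Cl) → C:1 H:1 Cl:1
  CH2 → C:1 H:2
  CH2 → C:1 H:2
  CH(OH) → C:1 H:2 O:1
  CH2SH → C:1 H:3 S:1
Element totals:
  C: 6
  H: 13
  Cl: 1
  O: 1
  S: 1
Molecular formula: C6H13ClOS.
  M = 6(12.0) + 13(1.007825) + 34.968853 + 15.994915 + 31.972071
    = 72.000000 + 13.101725 + 34.968853 + 15.994915 + 31.972071 = 168.037564

168.0376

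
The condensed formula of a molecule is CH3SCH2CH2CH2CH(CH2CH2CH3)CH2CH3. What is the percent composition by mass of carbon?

68.89%

Element totals:
  C: 10
  H: 22
  S: 1
Molecular formula: C10H22S.
Molar mass = 174.346 g/mol.
Mass from C: 10 × 12.011 = 120.110 g/mol.
%C = 120.110 / 174.346 × 100 = 68.89%.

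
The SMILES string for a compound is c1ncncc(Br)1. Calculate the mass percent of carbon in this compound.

30.22%

Atom tally by fragment:
  pyrimidine ring core → C:4 H:4 N:2
  (− 1 ring H displaced by substituents)
  + Br → Br:1
Element totals:
  C: 4
  H: 3
  Br: 1
  N: 2
Molecular formula: C4H3BrN2.
Molar mass = 158.986 g/mol.
Mass from C: 4 × 12.011 = 48.044 g/mol.
%C = 48.044 / 158.986 × 100 = 30.22%.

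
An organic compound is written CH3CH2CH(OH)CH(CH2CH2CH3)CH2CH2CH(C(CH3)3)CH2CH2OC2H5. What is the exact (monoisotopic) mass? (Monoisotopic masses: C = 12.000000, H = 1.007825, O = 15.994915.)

286.2872

Atom tally by fragment:
  CH3 → C:1 H:3
  CH2 → C:1 H:2
  CH(OH) → C:1 H:2 O:1
  CH(CH2CH2CH3) → C:4 H:8
  CH2 → C:1 H:2
  CH2 → C:1 H:2
  CH(C(CH3)3) → C:5 H:10
  CH2 → C:1 H:2
  CH2OC2H5 → C:3 H:7 O:1
Element totals:
  C: 18
  H: 38
  O: 2
Molecular formula: C18H38O2.
  M = 18(12.0) + 38(1.007825) + 2(15.994915)
    = 216.000000 + 38.297350 + 31.989830 = 286.287180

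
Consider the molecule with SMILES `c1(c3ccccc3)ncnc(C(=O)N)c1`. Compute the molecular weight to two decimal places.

Atom tally by fragment:
  pyrimidine ring core → C:4 H:4 N:2
  (− 2 ring H displaced by substituents)
  + C6H5 → C:6 H:5
  + CONH2 → C:1 H:2 O:1 N:1
Element totals:
  C: 11
  H: 9
  N: 3
  O: 1
Molecular formula: C11H9N3O.
  M = 11(12.011) + 9(1.008) + 3(14.007) + 15.999
    = 132.121 + 9.072 + 42.021 + 15.999 = 199.213

199.21 g/mol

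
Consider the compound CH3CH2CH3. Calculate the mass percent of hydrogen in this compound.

Element totals:
  C: 3
  H: 8
Molecular formula: C3H8.
Molar mass = 44.097 g/mol.
Mass from H: 8 × 1.008 = 8.064 g/mol.
%H = 8.064 / 44.097 × 100 = 18.29%.

18.29%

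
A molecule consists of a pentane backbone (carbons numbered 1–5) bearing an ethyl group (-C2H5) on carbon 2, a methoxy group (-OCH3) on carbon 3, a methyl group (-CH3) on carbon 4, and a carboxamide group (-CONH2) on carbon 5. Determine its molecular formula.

C10H21NO2

Atom tally by fragment:
  CH3 → C:1 H:3
  CH(C2H5) → C:3 H:6
  CH(OCH3) → C:2 H:4 O:1
  CH(CH3) → C:2 H:4
  CH2CONH2 → C:2 H:4 O:1 N:1
Element totals:
  C: 10
  H: 21
  N: 1
  O: 2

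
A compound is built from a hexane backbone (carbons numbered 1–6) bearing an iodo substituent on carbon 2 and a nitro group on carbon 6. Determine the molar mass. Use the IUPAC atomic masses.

257.07 g/mol

Atom tally by fragment:
  CH3 → C:1 H:3
  CH(I) → C:1 H:1 I:1
  CH2 → C:1 H:2
  CH2 → C:1 H:2
  CH2 → C:1 H:2
  CH2NO2 → C:1 H:2 N:1 O:2
Element totals:
  C: 6
  H: 12
  I: 1
  N: 1
  O: 2
Molecular formula: C6H12INO2.
  M = 6(12.011) + 12(1.008) + 126.904 + 14.007 + 2(15.999)
    = 72.066 + 12.096 + 126.904 + 14.007 + 31.998 = 257.071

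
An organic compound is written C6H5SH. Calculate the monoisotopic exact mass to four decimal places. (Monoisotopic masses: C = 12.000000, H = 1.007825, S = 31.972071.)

Element totals:
  C: 6
  H: 6
  S: 1
Molecular formula: C6H6S.
  M = 6(12.0) + 6(1.007825) + 31.972071
    = 72.000000 + 6.046950 + 31.972071 = 110.019021

110.0190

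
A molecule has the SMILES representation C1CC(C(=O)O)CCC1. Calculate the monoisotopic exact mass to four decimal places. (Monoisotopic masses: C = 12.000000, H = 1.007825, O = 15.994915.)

Atom tally by fragment:
  cyclohexane ring core → C:6 H:12
  (− 1 ring H displaced by substituents)
  + COOH → C:1 H:1 O:2
Element totals:
  C: 7
  H: 12
  O: 2
Molecular formula: C7H12O2.
  M = 7(12.0) + 12(1.007825) + 2(15.994915)
    = 84.000000 + 12.093900 + 31.989830 = 128.083730

128.0837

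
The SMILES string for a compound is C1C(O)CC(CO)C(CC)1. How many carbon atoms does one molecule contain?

8

Atom tally by fragment:
  cyclopentane ring core → C:5 H:10
  (− 3 ring H displaced by substituents)
  + OH → O:1 H:1
  + CH2OH → C:1 H:3 O:1
  + C2H5 → C:2 H:5
Element totals:
  C: 8
  H: 16
  O: 2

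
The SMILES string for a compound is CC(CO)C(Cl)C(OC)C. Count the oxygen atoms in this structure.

Atom tally by fragment:
  CH3 → C:1 H:3
  CH(CH2OH) → C:2 H:4 O:1
  CH(Cl) → C:1 H:1 Cl:1
  CH(OCH3) → C:2 H:4 O:1
  CH3 → C:1 H:3
Element totals:
  C: 7
  H: 15
  Cl: 1
  O: 2

2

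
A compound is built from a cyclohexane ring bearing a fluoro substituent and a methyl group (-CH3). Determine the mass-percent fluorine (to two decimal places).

Atom tally by fragment:
  cyclohexane ring core → C:6 H:12
  (− 2 ring H displaced by substituents)
  + F → F:1
  + CH3 → C:1 H:3
Element totals:
  C: 7
  H: 13
  F: 1
Molecular formula: C7H13F.
Molar mass = 116.179 g/mol.
Mass from F: 1 × 18.998 = 18.998 g/mol.
%F = 18.998 / 116.179 × 100 = 16.35%.

16.35%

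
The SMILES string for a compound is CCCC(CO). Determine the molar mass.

Atom tally by fragment:
  CH3 → C:1 H:3
  CH2 → C:1 H:2
  CH2 → C:1 H:2
  CH2CH2OH → C:2 H:5 O:1
Element totals:
  C: 5
  H: 12
  O: 1
Molecular formula: C5H12O.
  M = 5(12.011) + 12(1.008) + 15.999
    = 60.055 + 12.096 + 15.999 = 88.150

88.15 g/mol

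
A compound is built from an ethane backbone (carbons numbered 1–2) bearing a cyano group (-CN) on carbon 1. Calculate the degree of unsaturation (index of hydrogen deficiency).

2

Atom tally by fragment:
  NCCH2 → C:2 H:2 N:1
  CH3 → C:1 H:3
Element totals:
  C: 3
  H: 5
  N: 1
Molecular formula: C3H5N.
DoU = (2C + 2 + N − H − X) / 2 = (2·3 + 2 + 1 − 5 − 0) / 2 = 2.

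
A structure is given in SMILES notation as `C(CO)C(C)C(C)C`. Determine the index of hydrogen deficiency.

Atom tally by fragment:
  HOCH2CH2 → C:2 H:5 O:1
  CH(CH3) → C:2 H:4
  CH(CH3) → C:2 H:4
  CH3 → C:1 H:3
Element totals:
  C: 7
  H: 16
  O: 1
Molecular formula: C7H16O.
DoU = (2C + 2 + N − H − X) / 2 = (2·7 + 2 + 0 − 16 − 0) / 2 = 0.

0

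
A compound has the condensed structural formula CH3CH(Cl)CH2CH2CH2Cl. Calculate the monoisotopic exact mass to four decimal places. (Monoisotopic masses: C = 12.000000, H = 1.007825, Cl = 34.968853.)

Element totals:
  C: 5
  H: 10
  Cl: 2
Molecular formula: C5H10Cl2.
  M = 5(12.0) + 10(1.007825) + 2(34.968853)
    = 60.000000 + 10.078250 + 69.937706 = 140.015956

140.0160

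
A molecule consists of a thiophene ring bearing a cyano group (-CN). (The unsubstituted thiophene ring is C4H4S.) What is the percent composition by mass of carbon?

Atom tally by fragment:
  thiophene ring core → C:4 H:4 S:1
  (− 1 ring H displaced by substituents)
  + CN → C:1 N:1
Element totals:
  C: 5
  H: 3
  N: 1
  S: 1
Molecular formula: C5H3NS.
Molar mass = 109.146 g/mol.
Mass from C: 5 × 12.011 = 60.055 g/mol.
%C = 60.055 / 109.146 × 100 = 55.02%.

55.02%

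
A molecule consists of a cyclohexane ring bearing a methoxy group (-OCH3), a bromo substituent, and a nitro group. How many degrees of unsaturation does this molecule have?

Atom tally by fragment:
  cyclohexane ring core → C:6 H:12
  (− 3 ring H displaced by substituents)
  + OCH3 → C:1 H:3 O:1
  + Br → Br:1
  + NO2 → N:1 O:2
Element totals:
  C: 7
  H: 12
  Br: 1
  N: 1
  O: 3
Molecular formula: C7H12BrNO3.
DoU = (2C + 2 + N − H − X) / 2 = (2·7 + 2 + 1 − 12 − 1) / 2 = 2.

2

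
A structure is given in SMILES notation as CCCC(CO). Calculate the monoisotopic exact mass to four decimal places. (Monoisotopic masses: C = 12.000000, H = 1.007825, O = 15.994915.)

88.0888

Atom tally by fragment:
  CH3 → C:1 H:3
  CH2 → C:1 H:2
  CH2 → C:1 H:2
  CH2CH2OH → C:2 H:5 O:1
Element totals:
  C: 5
  H: 12
  O: 1
Molecular formula: C5H12O.
  M = 5(12.0) + 12(1.007825) + 15.994915
    = 60.000000 + 12.093900 + 15.994915 = 88.088815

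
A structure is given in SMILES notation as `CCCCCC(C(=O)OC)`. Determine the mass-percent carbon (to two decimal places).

Atom tally by fragment:
  CH3 → C:1 H:3
  CH2 → C:1 H:2
  CH2 → C:1 H:2
  CH2 → C:1 H:2
  CH2 → C:1 H:2
  CH2COOCH3 → C:3 H:5 O:2
Element totals:
  C: 8
  H: 16
  O: 2
Molecular formula: C8H16O2.
Molar mass = 144.214 g/mol.
Mass from C: 8 × 12.011 = 96.088 g/mol.
%C = 96.088 / 144.214 × 100 = 66.63%.

66.63%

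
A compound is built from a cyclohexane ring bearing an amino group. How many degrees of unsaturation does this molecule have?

1

Atom tally by fragment:
  cyclohexane ring core → C:6 H:12
  (− 1 ring H displaced by substituents)
  + NH2 → N:1 H:2
Element totals:
  C: 6
  H: 13
  N: 1
Molecular formula: C6H13N.
DoU = (2C + 2 + N − H − X) / 2 = (2·6 + 2 + 1 − 13 − 0) / 2 = 1.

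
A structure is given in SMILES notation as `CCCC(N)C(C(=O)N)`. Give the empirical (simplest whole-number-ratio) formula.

Atom tally by fragment:
  CH3 → C:1 H:3
  CH2 → C:1 H:2
  CH2 → C:1 H:2
  CH(NH2) → C:1 H:3 N:1
  CH2CONH2 → C:2 H:4 O:1 N:1
Element totals:
  C: 6
  H: 14
  N: 2
  O: 1
Molecular formula: C6H14N2O.
gcd of subscripts (6, 14, 2, 1) = 1, so the empirical formula equals the molecular formula.

C6H14N2O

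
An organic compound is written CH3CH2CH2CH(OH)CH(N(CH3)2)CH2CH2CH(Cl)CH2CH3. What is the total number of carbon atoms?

Element totals:
  C: 12
  H: 26
  Cl: 1
  N: 1
  O: 1

12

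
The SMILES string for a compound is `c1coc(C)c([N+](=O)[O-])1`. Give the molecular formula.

C5H5NO3

Atom tally by fragment:
  furan ring core → C:4 H:4 O:1
  (− 2 ring H displaced by substituents)
  + CH3 → C:1 H:3
  + NO2 → N:1 O:2
Element totals:
  C: 5
  H: 5
  N: 1
  O: 3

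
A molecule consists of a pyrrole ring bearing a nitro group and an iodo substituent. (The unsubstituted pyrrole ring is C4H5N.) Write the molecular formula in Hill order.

Atom tally by fragment:
  pyrrole ring core → C:4 H:5 N:1
  (− 2 ring H displaced by substituents)
  + NO2 → N:1 O:2
  + I → I:1
Element totals:
  C: 4
  H: 3
  I: 1
  N: 2
  O: 2

C4H3IN2O2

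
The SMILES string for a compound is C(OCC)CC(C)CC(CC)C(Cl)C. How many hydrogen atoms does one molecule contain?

25

Atom tally by fragment:
  C2H5OCH2 → C:3 H:7 O:1
  CH2 → C:1 H:2
  CH(CH3) → C:2 H:4
  CH2 → C:1 H:2
  CH(C2H5) → C:3 H:6
  CH(Cl) → C:1 H:1 Cl:1
  CH3 → C:1 H:3
Element totals:
  C: 12
  H: 25
  Cl: 1
  O: 1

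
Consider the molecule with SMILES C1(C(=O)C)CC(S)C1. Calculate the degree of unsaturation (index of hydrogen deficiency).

Atom tally by fragment:
  cyclobutane ring core → C:4 H:8
  (− 2 ring H displaced by substituents)
  + COCH3 → C:2 H:3 O:1
  + SH → S:1 H:1
Element totals:
  C: 6
  H: 10
  O: 1
  S: 1
Molecular formula: C6H10OS.
DoU = (2C + 2 + N − H − X) / 2 = (2·6 + 2 + 0 − 10 − 0) / 2 = 2.

2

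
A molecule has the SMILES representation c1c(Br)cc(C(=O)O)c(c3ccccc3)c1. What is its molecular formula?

C13H9BrO2

Atom tally by fragment:
  benzene ring core → C:6 H:6
  (− 3 ring H displaced by substituents)
  + Br → Br:1
  + COOH → C:1 H:1 O:2
  + C6H5 → C:6 H:5
Element totals:
  C: 13
  H: 9
  Br: 1
  O: 2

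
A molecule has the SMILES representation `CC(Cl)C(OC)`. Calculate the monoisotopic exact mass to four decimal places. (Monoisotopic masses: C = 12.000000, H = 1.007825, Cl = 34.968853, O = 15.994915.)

108.0342

Atom tally by fragment:
  CH3 → C:1 H:3
  CH(Cl) → C:1 H:1 Cl:1
  CH2OCH3 → C:2 H:5 O:1
Element totals:
  C: 4
  H: 9
  Cl: 1
  O: 1
Molecular formula: C4H9ClO.
  M = 4(12.0) + 9(1.007825) + 34.968853 + 15.994915
    = 48.000000 + 9.070425 + 34.968853 + 15.994915 = 108.034193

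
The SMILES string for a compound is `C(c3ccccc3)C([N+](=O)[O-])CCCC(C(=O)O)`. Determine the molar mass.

Atom tally by fragment:
  C6H5CH2 → C:7 H:7
  CH(NO2) → C:1 H:1 N:1 O:2
  CH2 → C:1 H:2
  CH2 → C:1 H:2
  CH2 → C:1 H:2
  CH2COOH → C:2 H:3 O:2
Element totals:
  C: 13
  H: 17
  N: 1
  O: 4
Molecular formula: C13H17NO4.
  M = 13(12.011) + 17(1.008) + 14.007 + 4(15.999)
    = 156.143 + 17.136 + 14.007 + 63.996 = 251.282

251.28 g/mol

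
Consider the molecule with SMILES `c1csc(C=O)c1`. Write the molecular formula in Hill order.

C5H4OS

Atom tally by fragment:
  thiophene ring core → C:4 H:4 S:1
  (− 1 ring H displaced by substituents)
  + CHO → C:1 H:1 O:1
Element totals:
  C: 5
  H: 4
  O: 1
  S: 1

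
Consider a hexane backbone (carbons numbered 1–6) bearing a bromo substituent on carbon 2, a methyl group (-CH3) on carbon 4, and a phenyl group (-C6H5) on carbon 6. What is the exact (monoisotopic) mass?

Atom tally by fragment:
  CH3 → C:1 H:3
  CH(Br) → C:1 H:1 Br:1
  CH2 → C:1 H:2
  CH(CH3) → C:2 H:4
  CH2 → C:1 H:2
  CH2C6H5 → C:7 H:7
Element totals:
  C: 13
  H: 19
  Br: 1
Molecular formula: C13H19Br.
  M = 13(12.0) + 19(1.007825) + 78.918338
    = 156.000000 + 19.148675 + 78.918338 = 254.067013

254.0670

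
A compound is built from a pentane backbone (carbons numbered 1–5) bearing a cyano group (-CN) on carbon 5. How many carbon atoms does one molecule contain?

6

Atom tally by fragment:
  CH3 → C:1 H:3
  CH2 → C:1 H:2
  CH2 → C:1 H:2
  CH2 → C:1 H:2
  CH2CN → C:2 H:2 N:1
Element totals:
  C: 6
  H: 11
  N: 1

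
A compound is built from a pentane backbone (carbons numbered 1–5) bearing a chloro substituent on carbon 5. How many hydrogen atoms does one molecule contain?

11

Atom tally by fragment:
  CH3 → C:1 H:3
  CH2 → C:1 H:2
  CH2 → C:1 H:2
  CH2 → C:1 H:2
  CH2Cl → C:1 H:2 Cl:1
Element totals:
  C: 5
  H: 11
  Cl: 1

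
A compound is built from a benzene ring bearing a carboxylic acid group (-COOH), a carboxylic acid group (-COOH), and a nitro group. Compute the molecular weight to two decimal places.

Atom tally by fragment:
  benzene ring core → C:6 H:6
  (− 3 ring H displaced by substituents)
  + COOH → C:1 H:1 O:2
  + COOH → C:1 H:1 O:2
  + NO2 → N:1 O:2
Element totals:
  C: 8
  H: 5
  N: 1
  O: 6
Molecular formula: C8H5NO6.
  M = 8(12.011) + 5(1.008) + 14.007 + 6(15.999)
    = 96.088 + 5.040 + 14.007 + 95.994 = 211.129

211.13 g/mol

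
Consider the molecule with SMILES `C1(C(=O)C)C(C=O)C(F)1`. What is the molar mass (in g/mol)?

Atom tally by fragment:
  cyclopropane ring core → C:3 H:6
  (− 3 ring H displaced by substituents)
  + COCH3 → C:2 H:3 O:1
  + CHO → C:1 H:1 O:1
  + F → F:1
Element totals:
  C: 6
  H: 7
  F: 1
  O: 2
Molecular formula: C6H7FO2.
  M = 6(12.011) + 7(1.008) + 18.998 + 2(15.999)
    = 72.066 + 7.056 + 18.998 + 31.998 = 130.118

130.12 g/mol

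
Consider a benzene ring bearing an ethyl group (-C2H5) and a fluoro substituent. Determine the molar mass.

124.16 g/mol

Atom tally by fragment:
  benzene ring core → C:6 H:6
  (− 2 ring H displaced by substituents)
  + C2H5 → C:2 H:5
  + F → F:1
Element totals:
  C: 8
  H: 9
  F: 1
Molecular formula: C8H9F.
  M = 8(12.011) + 9(1.008) + 18.998
    = 96.088 + 9.072 + 18.998 = 124.158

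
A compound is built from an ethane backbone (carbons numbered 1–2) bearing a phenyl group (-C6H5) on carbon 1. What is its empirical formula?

C4H5

Atom tally by fragment:
  C6H5CH2 → C:7 H:7
  CH3 → C:1 H:3
Element totals:
  C: 8
  H: 10
Molecular formula: C8H10.
gcd of subscripts = 2; dividing each by 2:
  C: 8/2 = 4
  H: 10/2 = 5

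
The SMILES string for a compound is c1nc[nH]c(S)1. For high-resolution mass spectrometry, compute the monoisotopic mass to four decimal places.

100.0095

Atom tally by fragment:
  imidazole ring core → C:3 H:4 N:2
  (− 1 ring H displaced by substituents)
  + SH → S:1 H:1
Element totals:
  C: 3
  H: 4
  N: 2
  S: 1
Molecular formula: C3H4N2S.
  M = 3(12.0) + 4(1.007825) + 2(14.003074) + 31.972071
    = 36.000000 + 4.031300 + 28.006148 + 31.972071 = 100.009519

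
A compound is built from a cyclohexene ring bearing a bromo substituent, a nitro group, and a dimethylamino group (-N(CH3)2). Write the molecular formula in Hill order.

Atom tally by fragment:
  cyclohexene ring core → C:6 H:10
  (− 3 ring H displaced by substituents)
  + Br → Br:1
  + NO2 → N:1 O:2
  + N(CH3)2 → N:1 C:2 H:6
Element totals:
  C: 8
  H: 13
  Br: 1
  N: 2
  O: 2

C8H13BrN2O2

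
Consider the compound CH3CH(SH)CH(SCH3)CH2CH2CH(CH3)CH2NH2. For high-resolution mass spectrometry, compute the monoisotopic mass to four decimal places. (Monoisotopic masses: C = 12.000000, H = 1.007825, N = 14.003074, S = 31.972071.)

207.1115

Atom tally by fragment:
  CH3 → C:1 H:3
  CH(SH) → C:1 H:2 S:1
  CH(SCH3) → C:2 H:4 S:1
  CH2 → C:1 H:2
  CH2 → C:1 H:2
  CH(CH3) → C:2 H:4
  CH2NH2 → C:1 H:4 N:1
Element totals:
  C: 9
  H: 21
  N: 1
  S: 2
Molecular formula: C9H21NS2.
  M = 9(12.0) + 21(1.007825) + 14.003074 + 2(31.972071)
    = 108.000000 + 21.164325 + 14.003074 + 63.944142 = 207.111541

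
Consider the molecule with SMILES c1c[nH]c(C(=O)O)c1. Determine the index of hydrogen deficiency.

Atom tally by fragment:
  pyrrole ring core → C:4 H:5 N:1
  (− 1 ring H displaced by substituents)
  + COOH → C:1 H:1 O:2
Element totals:
  C: 5
  H: 5
  N: 1
  O: 2
Molecular formula: C5H5NO2.
DoU = (2C + 2 + N − H − X) / 2 = (2·5 + 2 + 1 − 5 − 0) / 2 = 4.

4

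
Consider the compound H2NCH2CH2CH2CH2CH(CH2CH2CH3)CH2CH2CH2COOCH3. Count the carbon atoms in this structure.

Element totals:
  C: 13
  H: 27
  N: 1
  O: 2

13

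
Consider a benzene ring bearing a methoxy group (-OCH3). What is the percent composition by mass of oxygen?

14.79%

Atom tally by fragment:
  benzene ring core → C:6 H:6
  (− 1 ring H displaced by substituents)
  + OCH3 → C:1 H:3 O:1
Element totals:
  C: 7
  H: 8
  O: 1
Molecular formula: C7H8O.
Molar mass = 108.140 g/mol.
Mass from O: 1 × 15.999 = 15.999 g/mol.
%O = 15.999 / 108.140 × 100 = 14.79%.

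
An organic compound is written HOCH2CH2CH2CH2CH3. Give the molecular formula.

C5H12O

Atom tally by fragment:
  HOCH2 → C:1 H:3 O:1
  CH2 → C:1 H:2
  CH2 → C:1 H:2
  CH2 → C:1 H:2
  CH3 → C:1 H:3
Element totals:
  C: 5
  H: 12
  O: 1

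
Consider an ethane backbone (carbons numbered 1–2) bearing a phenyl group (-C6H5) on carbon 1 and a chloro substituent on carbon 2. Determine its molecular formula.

C8H9Cl

Atom tally by fragment:
  C6H5CH2 → C:7 H:7
  CH2Cl → C:1 H:2 Cl:1
Element totals:
  C: 8
  H: 9
  Cl: 1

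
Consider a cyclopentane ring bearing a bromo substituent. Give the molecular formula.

Atom tally by fragment:
  cyclopentane ring core → C:5 H:10
  (− 1 ring H displaced by substituents)
  + Br → Br:1
Element totals:
  C: 5
  H: 9
  Br: 1

C5H9Br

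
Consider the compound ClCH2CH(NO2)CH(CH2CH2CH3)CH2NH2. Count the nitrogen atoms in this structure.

Atom tally by fragment:
  ClCH2 → C:1 H:2 Cl:1
  CH(NO2) → C:1 H:1 N:1 O:2
  CH(CH2CH2CH3) → C:4 H:8
  CH2NH2 → C:1 H:4 N:1
Element totals:
  C: 7
  H: 15
  Cl: 1
  N: 2
  O: 2

2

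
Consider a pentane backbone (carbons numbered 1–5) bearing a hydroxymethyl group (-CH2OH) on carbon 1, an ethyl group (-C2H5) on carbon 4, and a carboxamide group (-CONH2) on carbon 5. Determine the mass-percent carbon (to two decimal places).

Atom tally by fragment:
  HOCH2CH2 → C:2 H:5 O:1
  CH2 → C:1 H:2
  CH2 → C:1 H:2
  CH(C2H5) → C:3 H:6
  CH2CONH2 → C:2 H:4 O:1 N:1
Element totals:
  C: 9
  H: 19
  N: 1
  O: 2
Molecular formula: C9H19NO2.
Molar mass = 173.256 g/mol.
Mass from C: 9 × 12.011 = 108.099 g/mol.
%C = 108.099 / 173.256 × 100 = 62.39%.

62.39%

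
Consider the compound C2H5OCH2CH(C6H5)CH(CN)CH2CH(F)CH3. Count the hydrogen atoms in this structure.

20

Element totals:
  C: 15
  H: 20
  F: 1
  N: 1
  O: 1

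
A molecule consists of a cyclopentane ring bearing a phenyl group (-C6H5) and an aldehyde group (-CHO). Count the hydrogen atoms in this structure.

Atom tally by fragment:
  cyclopentane ring core → C:5 H:10
  (− 2 ring H displaced by substituents)
  + C6H5 → C:6 H:5
  + CHO → C:1 H:1 O:1
Element totals:
  C: 12
  H: 14
  O: 1

14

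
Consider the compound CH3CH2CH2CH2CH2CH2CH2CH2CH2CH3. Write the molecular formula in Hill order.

C10H22

Atom tally by fragment:
  CH3 → C:1 H:3
  CH2 → C:1 H:2
  CH2 → C:1 H:2
  CH2 → C:1 H:2
  CH2 → C:1 H:2
  CH2 → C:1 H:2
  CH2 → C:1 H:2
  CH2 → C:1 H:2
  CH2 → C:1 H:2
  CH3 → C:1 H:3
Element totals:
  C: 10
  H: 22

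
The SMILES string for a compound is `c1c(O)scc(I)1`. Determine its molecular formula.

C4H3IOS

Atom tally by fragment:
  thiophene ring core → C:4 H:4 S:1
  (− 2 ring H displaced by substituents)
  + OH → O:1 H:1
  + I → I:1
Element totals:
  C: 4
  H: 3
  I: 1
  O: 1
  S: 1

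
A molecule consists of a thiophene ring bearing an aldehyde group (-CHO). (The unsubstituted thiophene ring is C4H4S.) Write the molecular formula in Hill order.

Atom tally by fragment:
  thiophene ring core → C:4 H:4 S:1
  (− 1 ring H displaced by substituents)
  + CHO → C:1 H:1 O:1
Element totals:
  C: 5
  H: 4
  O: 1
  S: 1

C5H4OS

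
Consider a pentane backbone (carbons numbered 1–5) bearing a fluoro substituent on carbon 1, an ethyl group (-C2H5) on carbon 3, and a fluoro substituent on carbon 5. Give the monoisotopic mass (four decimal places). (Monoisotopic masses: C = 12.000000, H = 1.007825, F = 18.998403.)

Atom tally by fragment:
  FCH2 → C:1 H:2 F:1
  CH2 → C:1 H:2
  CH(C2H5) → C:3 H:6
  CH2 → C:1 H:2
  CH2F → C:1 H:2 F:1
Element totals:
  C: 7
  H: 14
  F: 2
Molecular formula: C7H14F2.
  M = 7(12.0) + 14(1.007825) + 2(18.998403)
    = 84.000000 + 14.109550 + 37.996806 = 136.106356

136.1064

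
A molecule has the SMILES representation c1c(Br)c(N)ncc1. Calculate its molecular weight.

173.01 g/mol

Atom tally by fragment:
  pyridine ring core → C:5 H:5 N:1
  (− 2 ring H displaced by substituents)
  + Br → Br:1
  + NH2 → N:1 H:2
Element totals:
  C: 5
  H: 5
  Br: 1
  N: 2
Molecular formula: C5H5BrN2.
  M = 5(12.011) + 5(1.008) + 79.904 + 2(14.007)
    = 60.055 + 5.040 + 79.904 + 28.014 = 173.013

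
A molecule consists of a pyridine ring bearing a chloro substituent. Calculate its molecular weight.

Atom tally by fragment:
  pyridine ring core → C:5 H:5 N:1
  (− 1 ring H displaced by substituents)
  + Cl → Cl:1
Element totals:
  C: 5
  H: 4
  Cl: 1
  N: 1
Molecular formula: C5H4ClN.
  M = 5(12.011) + 4(1.008) + 35.45 + 14.007
    = 60.055 + 4.032 + 35.450 + 14.007 = 113.544

113.54 g/mol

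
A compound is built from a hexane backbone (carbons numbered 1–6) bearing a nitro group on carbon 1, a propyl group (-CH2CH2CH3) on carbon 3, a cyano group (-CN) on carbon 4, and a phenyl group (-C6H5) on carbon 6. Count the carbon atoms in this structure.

Atom tally by fragment:
  O2NCH2 → C:1 H:2 N:1 O:2
  CH2 → C:1 H:2
  CH(CH2CH2CH3) → C:4 H:8
  CH(CN) → C:2 H:1 N:1
  CH2 → C:1 H:2
  CH2C6H5 → C:7 H:7
Element totals:
  C: 16
  H: 22
  N: 2
  O: 2

16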